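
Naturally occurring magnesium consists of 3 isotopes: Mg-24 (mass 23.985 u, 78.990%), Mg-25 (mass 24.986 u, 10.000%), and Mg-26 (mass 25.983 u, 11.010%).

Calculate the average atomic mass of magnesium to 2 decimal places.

24.31 u

The abundance-weighted mean is 0.78990 × 23.985 + 0.10000 × 24.986 + 0.11010 × 25.983
= 18.9458 + 2.4986 + 2.8607 = 24.3051 u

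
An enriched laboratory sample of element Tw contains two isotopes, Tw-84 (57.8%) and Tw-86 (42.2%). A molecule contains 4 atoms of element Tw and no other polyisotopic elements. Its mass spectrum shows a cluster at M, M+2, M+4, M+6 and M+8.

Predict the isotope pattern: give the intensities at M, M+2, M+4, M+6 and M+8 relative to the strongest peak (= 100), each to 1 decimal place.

31.3 : 91.3 : 100.0 : 48.7 : 8.9

Expanding (0.578 + 0.422)^4:
P(M) = 0.578^4 = 0.111612
P(M+2) = 4 × 0.578^3 × 0.422^1 = 0.325954
P(M+4) = 6 × 0.578^2 × 0.422^2 = 0.356970
P(M+6) = 4 × 0.578^1 × 0.422^3 = 0.173750
P(M+8) = 0.422^4 = 0.031714
The M+4 peak is largest (0.356970); scaling to 100 gives 31.3 : 91.3 : 100.0 : 48.7 : 8.9.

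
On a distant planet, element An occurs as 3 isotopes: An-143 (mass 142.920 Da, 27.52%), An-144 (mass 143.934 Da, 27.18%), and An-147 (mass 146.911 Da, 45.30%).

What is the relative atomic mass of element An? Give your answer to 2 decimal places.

Weight each isotope mass by its fractional abundance: 0.2752 × 142.920 + 0.2718 × 143.934 + 0.4530 × 146.911
= 39.3316 + 39.1213 + 66.5507 = 145.0036 Da

145.00 Da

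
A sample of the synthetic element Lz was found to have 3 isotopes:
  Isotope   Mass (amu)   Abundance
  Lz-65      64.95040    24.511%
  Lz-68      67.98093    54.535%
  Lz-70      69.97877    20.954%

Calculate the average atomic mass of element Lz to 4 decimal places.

Average mass = Σ (abundance × isotope mass) = 0.24511 × 64.95040 + 0.54535 × 67.98093 + 0.20954 × 69.97877
= 15.919993 + 37.073400 + 14.663351 = 67.656744 amu

67.6567 amu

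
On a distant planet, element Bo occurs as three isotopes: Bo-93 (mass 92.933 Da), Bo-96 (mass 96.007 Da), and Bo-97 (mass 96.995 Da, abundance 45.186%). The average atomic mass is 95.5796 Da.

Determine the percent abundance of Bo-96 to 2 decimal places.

The remaining 54.814% is split between Bo-93 (fraction x) and Bo-96 (fraction 0.54814 − x).
Substituting: 92.933x + 96.007(0.54814 − x) = 51.7514393
(92.933 − 96.007)x = -0.87383768  ⇒  x = 0.28427, y = 0.26387
Bo-93: 28.43%, Bo-96: 26.39%.

26.39%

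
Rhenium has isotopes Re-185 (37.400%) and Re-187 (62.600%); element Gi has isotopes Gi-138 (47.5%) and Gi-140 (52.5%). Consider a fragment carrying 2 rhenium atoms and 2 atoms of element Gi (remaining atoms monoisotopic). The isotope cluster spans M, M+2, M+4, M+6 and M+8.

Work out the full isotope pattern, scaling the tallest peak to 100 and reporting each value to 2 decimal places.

Rhenium pattern (n=2): 0.139876 : 0.468248 : 0.391876
Element Gi pattern (n=2): 0.225625 : 0.49875 : 0.275625
Convolve the two distributions (both contribute in 2-u steps):
  M: 0.139876×0.225625 = 0.031560
  M+2: 0.139876×0.49875 + 0.468248×0.225625 = 0.175412
  M+4: 0.139876×0.275625 + 0.468248×0.49875 + 0.391876×0.225625 = 0.360509
  M+6: 0.468248×0.275625 + 0.391876×0.49875 = 0.324509
  M+8: 0.391876×0.275625 = 0.108011
Scale to base peak (0.360509) = 100: 8.75 : 48.66 : 100.00 : 90.01 : 29.96

8.75 : 48.66 : 100.00 : 90.01 : 29.96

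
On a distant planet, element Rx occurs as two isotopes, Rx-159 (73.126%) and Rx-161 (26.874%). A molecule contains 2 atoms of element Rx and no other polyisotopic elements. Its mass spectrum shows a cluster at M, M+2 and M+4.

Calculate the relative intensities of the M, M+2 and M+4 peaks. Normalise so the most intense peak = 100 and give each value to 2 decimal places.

Each Rx atom is independently Rx-159 (p = 0.73126) or Rx-161 (q = 0.26874); the cluster is the binomial expansion (p + q)^2.
P(M) = 0.73126^2 = 0.534741
P(M+2) = 2 × 0.73126^1 × 0.26874^1 = 0.393038
P(M+4) = 0.26874^2 = 0.072221
The M peak is largest (0.534741); scaling to 100 gives 100.00 : 73.50 : 13.51.

100.00 : 73.50 : 13.51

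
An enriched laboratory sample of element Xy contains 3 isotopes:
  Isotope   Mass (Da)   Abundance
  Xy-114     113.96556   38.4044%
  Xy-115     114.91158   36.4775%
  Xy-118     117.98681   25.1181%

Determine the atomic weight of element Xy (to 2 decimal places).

The abundance-weighted mean is 0.384044 × 113.96556 + 0.364775 × 114.91158 + 0.251181 × 117.98681
= 43.767790 + 41.916872 + 29.636045 = 115.320707 Da

115.32 Da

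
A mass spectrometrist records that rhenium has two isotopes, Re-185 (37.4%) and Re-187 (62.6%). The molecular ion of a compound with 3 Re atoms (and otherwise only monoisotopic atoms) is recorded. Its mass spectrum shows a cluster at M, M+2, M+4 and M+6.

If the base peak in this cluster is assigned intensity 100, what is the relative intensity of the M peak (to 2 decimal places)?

11.90

Term probabilities: M 0.0523, M+2 0.2627, M+4 0.4397, M+6 0.2453. Base peak = M+4.
P(M+4) = C(3,2) × 0.374^1 × 0.626^2 = 3 × 0.3740 × 0.391876 = 0.439685 (base)
P(M) = C(3,0) × 0.374^3 × 0.626^0 = 1 × 0.05231362 × 1.0000 = 0.052314
Relative intensity = 0.052314 / 0.439685 × 100 = 11.90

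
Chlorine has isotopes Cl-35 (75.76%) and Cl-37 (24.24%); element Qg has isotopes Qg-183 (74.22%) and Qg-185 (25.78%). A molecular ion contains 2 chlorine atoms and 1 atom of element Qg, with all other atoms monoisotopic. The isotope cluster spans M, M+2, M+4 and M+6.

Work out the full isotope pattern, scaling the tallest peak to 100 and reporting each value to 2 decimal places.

100.00 : 98.73 : 32.46 : 3.56

Chlorine pattern (n=2): 0.57395776 : 0.36728448 : 0.05875776
Element Qg pattern (n=1): 0.7422 : 0.2578
Convolve the two distributions (both contribute in 2-u steps):
  M: 0.57395776×0.7422 = 0.425991
  M+2: 0.57395776×0.2578 + 0.36728448×0.7422 = 0.420565
  M+4: 0.36728448×0.2578 + 0.05875776×0.7422 = 0.138296
  M+6: 0.05875776×0.2578 = 0.015148
Scale to base peak (0.425991) = 100: 100.00 : 98.73 : 32.46 : 3.56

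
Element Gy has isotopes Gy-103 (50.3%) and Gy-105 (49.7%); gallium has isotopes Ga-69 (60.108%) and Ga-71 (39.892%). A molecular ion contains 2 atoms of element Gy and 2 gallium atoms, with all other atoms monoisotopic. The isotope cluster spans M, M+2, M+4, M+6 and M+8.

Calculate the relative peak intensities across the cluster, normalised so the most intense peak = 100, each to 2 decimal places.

Element Gy pattern (n=2): 0.253009 : 0.499982 : 0.247009
Gallium pattern (n=2): 0.36129717 : 0.47956567 : 0.15913717
Convolve the two distributions (both contribute in 2-u steps):
  M: 0.253009×0.36129717 = 0.091411
  M+2: 0.253009×0.47956567 + 0.499982×0.36129717 = 0.301977
  M+4: 0.253009×0.15913717 + 0.499982×0.47956567 + 0.247009×0.36129717 = 0.369281
  M+6: 0.499982×0.15913717 + 0.247009×0.47956567 = 0.198023
  M+8: 0.247009×0.15913717 = 0.039308
Scale to base peak (0.369281) = 100: 24.75 : 81.77 : 100.00 : 53.62 : 10.64

24.75 : 81.77 : 100.00 : 53.62 : 10.64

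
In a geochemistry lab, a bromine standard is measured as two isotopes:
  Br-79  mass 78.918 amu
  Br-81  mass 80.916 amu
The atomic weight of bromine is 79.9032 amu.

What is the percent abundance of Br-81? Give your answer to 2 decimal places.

Let x be the fractional abundance of Br-79; then Br-81 has abundance 1 − x.
78.918·x + 80.916·(1 − x) = 79.9032
(78.918 − 80.916)·x = 79.9032 − 80.916
x = -1.0128 / -1.998 = 0.50691 → 50.69% Br-79, 49.31% Br-81.

49.31%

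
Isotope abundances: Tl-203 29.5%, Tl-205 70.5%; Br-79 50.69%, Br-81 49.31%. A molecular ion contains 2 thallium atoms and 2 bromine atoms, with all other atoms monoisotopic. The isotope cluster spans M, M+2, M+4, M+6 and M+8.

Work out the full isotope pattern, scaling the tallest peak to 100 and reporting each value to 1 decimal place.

6.3 : 42.1 : 100.0 : 98.0 : 33.9

Thallium pattern (n=2): 0.087025 : 0.41595 : 0.497025
Bromine pattern (n=2): 0.25694761 : 0.49990478 : 0.24314761
Convolve the two distributions (both contribute in 2-u steps):
  M: 0.087025×0.25694761 = 0.022361
  M+2: 0.087025×0.49990478 + 0.41595×0.25694761 = 0.150382
  M+4: 0.087025×0.24314761 + 0.41595×0.49990478 + 0.497025×0.25694761 = 0.356805
  M+6: 0.41595×0.24314761 + 0.497025×0.49990478 = 0.349602
  M+8: 0.497025×0.24314761 = 0.120850
Scale to base peak (0.356805) = 100: 6.3 : 42.1 : 100.0 : 98.0 : 33.9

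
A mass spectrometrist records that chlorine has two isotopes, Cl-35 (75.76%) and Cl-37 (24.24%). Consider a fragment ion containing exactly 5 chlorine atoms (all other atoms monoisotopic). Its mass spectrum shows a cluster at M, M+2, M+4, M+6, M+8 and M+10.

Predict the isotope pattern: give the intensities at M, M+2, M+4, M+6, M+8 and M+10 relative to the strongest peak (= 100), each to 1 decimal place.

Expanding (0.7576 + 0.2424)^5:
P(M) = 0.7576^5 = 0.249574
P(M+2) = 5 × 0.7576^4 × 0.2424^1 = 0.399266
P(M+4) = 10 × 0.7576^3 × 0.2424^2 = 0.255497
P(M+6) = 10 × 0.7576^2 × 0.2424^3 = 0.081748
P(M+8) = 5 × 0.7576^1 × 0.2424^4 = 0.013078
P(M+10) = 0.2424^5 = 0.000837
The M+2 peak is largest (0.399266); scaling to 100 gives 62.5 : 100.0 : 64.0 : 20.5 : 3.3 : 0.2.

62.5 : 100.0 : 64.0 : 20.5 : 3.3 : 0.2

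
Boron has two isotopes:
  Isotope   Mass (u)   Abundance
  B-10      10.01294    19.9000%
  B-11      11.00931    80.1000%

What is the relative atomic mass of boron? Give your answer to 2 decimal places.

Weight each isotope mass by its fractional abundance: 0.199000 × 10.01294 + 0.801000 × 11.00931
= 1.992575 + 8.818457 = 10.811032 u

10.81 u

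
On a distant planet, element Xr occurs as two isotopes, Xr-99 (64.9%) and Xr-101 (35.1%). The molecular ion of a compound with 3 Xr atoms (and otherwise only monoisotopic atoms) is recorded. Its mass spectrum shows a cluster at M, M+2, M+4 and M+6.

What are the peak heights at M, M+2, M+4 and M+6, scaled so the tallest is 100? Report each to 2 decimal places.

61.63 : 100.00 : 54.08 : 9.75

Expanding (0.649 + 0.351)^3:
P(M) = 0.649^3 = 0.273359
P(M+2) = 3 × 0.649^2 × 0.351^1 = 0.443525
P(M+4) = 3 × 0.649^1 × 0.351^2 = 0.239872
P(M+6) = 0.351^3 = 0.043244
The M+2 peak is largest (0.443525); scaling to 100 gives 61.63 : 100.00 : 54.08 : 9.75.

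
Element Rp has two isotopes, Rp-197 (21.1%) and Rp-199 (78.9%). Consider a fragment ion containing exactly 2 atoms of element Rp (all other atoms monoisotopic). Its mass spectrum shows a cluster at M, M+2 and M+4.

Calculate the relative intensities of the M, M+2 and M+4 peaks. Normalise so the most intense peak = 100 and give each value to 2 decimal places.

7.15 : 53.49 : 100.00

Each Rp atom is independently Rp-197 (p = 0.211) or Rp-199 (q = 0.789); the cluster is the binomial expansion (p + q)^2.
P(M) = 0.211^2 = 0.044521
P(M+2) = 2 × 0.211^1 × 0.789^1 = 0.332958
P(M+4) = 0.789^2 = 0.622521
The M+4 peak is largest (0.622521); scaling to 100 gives 7.15 : 53.49 : 100.00.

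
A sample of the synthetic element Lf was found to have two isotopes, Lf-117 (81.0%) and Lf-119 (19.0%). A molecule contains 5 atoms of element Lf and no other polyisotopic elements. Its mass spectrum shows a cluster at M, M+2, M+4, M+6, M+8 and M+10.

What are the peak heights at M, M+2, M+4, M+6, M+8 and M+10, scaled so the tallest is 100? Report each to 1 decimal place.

85.3 : 100.0 : 46.9 : 11.0 : 1.3 : 0.1

The 5 Lf atoms are independent, so intensities follow the terms of (0.810 + 0.190)^5.
P(M) = 0.810^5 = 0.348678
P(M+2) = 5 × 0.810^4 × 0.190^1 = 0.408944
P(M+4) = 10 × 0.810^3 × 0.190^2 = 0.191850
P(M+6) = 10 × 0.810^2 × 0.190^3 = 0.045002
P(M+8) = 5 × 0.810^1 × 0.190^4 = 0.005278
P(M+10) = 0.190^5 = 0.000248
The M+2 peak is largest (0.408944); scaling to 100 gives 85.3 : 100.0 : 46.9 : 11.0 : 1.3 : 0.1.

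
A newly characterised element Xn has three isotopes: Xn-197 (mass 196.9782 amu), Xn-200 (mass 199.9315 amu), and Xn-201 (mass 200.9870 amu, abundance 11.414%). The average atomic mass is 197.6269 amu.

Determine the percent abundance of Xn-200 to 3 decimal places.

The remaining 88.586% is split between Xn-197 (fraction x) and Xn-200 (fraction 0.88586 − x).
Substituting: 196.9782x + 199.9315(0.88586 − x) = 174.68624382
(196.9782 − 199.9315)x = -2.42507477  ⇒  x = 0.82114, y = 0.06472
Xn-197: 82.114%, Xn-200: 6.472%.

6.472%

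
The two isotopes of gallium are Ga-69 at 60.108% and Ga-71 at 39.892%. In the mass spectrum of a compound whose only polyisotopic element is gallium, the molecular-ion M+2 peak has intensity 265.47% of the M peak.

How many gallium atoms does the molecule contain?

4

With n Ga atoms, P(M+2)/P(M) = C(n,1)·p^(n−1)q / p^n = n·q/p = n · 0.39892/0.60108.
n = 2.6547 × 0.60108/0.39892 = 4.00 ≈ 4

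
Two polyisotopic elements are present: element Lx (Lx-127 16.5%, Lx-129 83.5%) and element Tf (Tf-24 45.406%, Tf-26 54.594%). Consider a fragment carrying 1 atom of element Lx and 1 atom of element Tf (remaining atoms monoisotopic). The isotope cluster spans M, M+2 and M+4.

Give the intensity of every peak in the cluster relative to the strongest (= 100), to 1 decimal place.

Element Lx pattern (n=1): 0.1650 : 0.8350
Element Tf pattern (n=1): 0.45406 : 0.54594
Convolve the two distributions (both contribute in 2-u steps):
  M: 0.1650×0.45406 = 0.074920
  M+2: 0.1650×0.54594 + 0.8350×0.45406 = 0.469220
  M+4: 0.8350×0.54594 = 0.455860
Scale to base peak (0.469220) = 100: 16.0 : 100.0 : 97.2

16.0 : 100.0 : 97.2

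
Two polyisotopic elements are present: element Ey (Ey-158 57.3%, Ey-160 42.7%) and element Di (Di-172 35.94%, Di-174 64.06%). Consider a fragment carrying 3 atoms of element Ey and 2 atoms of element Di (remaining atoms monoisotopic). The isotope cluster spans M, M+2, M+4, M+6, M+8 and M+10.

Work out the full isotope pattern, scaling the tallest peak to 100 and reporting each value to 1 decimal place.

7.4 : 43.1 : 95.2 : 100.0 : 50.3 : 9.8

Element Ey pattern (n=3): 0.18813252 : 0.42058945 : 0.31342355 : 0.07785448
Element Di pattern (n=2): 0.12916836 : 0.46046328 : 0.41036836
Convolve the two distributions (both contribute in 2-u steps):
  M: 0.18813252×0.12916836 = 0.024301
  M+2: 0.18813252×0.46046328 + 0.42058945×0.12916836 = 0.140955
  M+4: 0.18813252×0.41036836 + 0.42058945×0.46046328 + 0.31342355×0.12916836 = 0.311354
  M+6: 0.42058945×0.41036836 + 0.31342355×0.46046328 + 0.07785448×0.12916836 = 0.326973
  M+8: 0.31342355×0.41036836 + 0.07785448×0.46046328 = 0.164468
  M+10: 0.07785448×0.41036836 = 0.031949
Scale to base peak (0.326973) = 100: 7.4 : 43.1 : 95.2 : 100.0 : 50.3 : 9.8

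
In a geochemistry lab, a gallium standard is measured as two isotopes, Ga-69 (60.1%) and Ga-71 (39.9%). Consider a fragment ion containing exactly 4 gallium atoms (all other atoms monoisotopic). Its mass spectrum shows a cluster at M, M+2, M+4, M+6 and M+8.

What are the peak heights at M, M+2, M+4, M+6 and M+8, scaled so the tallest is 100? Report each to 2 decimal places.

Expanding (0.601 + 0.399)^4:
P(M) = 0.601^4 = 0.130466
P(M+2) = 4 × 0.601^3 × 0.399^1 = 0.346463
P(M+4) = 6 × 0.601^2 × 0.399^2 = 0.345021
P(M+6) = 4 × 0.601^1 × 0.399^3 = 0.152705
P(M+8) = 0.399^4 = 0.025345
The M+2 peak is largest (0.346463); scaling to 100 gives 37.66 : 100.00 : 99.58 : 44.08 : 7.32.

37.66 : 100.00 : 99.58 : 44.08 : 7.32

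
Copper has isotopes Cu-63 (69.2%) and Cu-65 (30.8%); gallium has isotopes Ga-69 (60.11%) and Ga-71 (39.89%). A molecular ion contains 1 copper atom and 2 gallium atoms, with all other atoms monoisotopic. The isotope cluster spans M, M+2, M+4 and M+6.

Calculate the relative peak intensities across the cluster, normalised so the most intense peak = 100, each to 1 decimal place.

56.4 : 100.0 : 58.2 : 11.1

Copper pattern (n=1): 0.6920 : 0.3080
Gallium pattern (n=2): 0.36132121 : 0.47955758 : 0.15912121
Convolve the two distributions (both contribute in 2-u steps):
  M: 0.6920×0.36132121 = 0.250034
  M+2: 0.6920×0.47955758 + 0.3080×0.36132121 = 0.443141
  M+4: 0.6920×0.15912121 + 0.3080×0.47955758 = 0.257816
  M+6: 0.3080×0.15912121 = 0.049009
Scale to base peak (0.443141) = 100: 56.4 : 100.0 : 58.2 : 11.1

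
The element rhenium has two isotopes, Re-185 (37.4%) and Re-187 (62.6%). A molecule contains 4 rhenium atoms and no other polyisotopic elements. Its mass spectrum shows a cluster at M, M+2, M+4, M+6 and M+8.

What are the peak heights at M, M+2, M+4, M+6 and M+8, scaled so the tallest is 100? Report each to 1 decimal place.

Each Re atom is independently Re-185 (p = 0.374) or Re-187 (q = 0.626); the cluster is the binomial expansion (p + q)^4.
P(M) = 0.374^4 = 0.019565
P(M+2) = 4 × 0.374^3 × 0.626^1 = 0.130993
P(M+4) = 6 × 0.374^2 × 0.626^2 = 0.328884
P(M+6) = 4 × 0.374^1 × 0.626^3 = 0.366990
P(M+8) = 0.626^4 = 0.153567
The M+6 peak is largest (0.366990); scaling to 100 gives 5.3 : 35.7 : 89.6 : 100.0 : 41.8.

5.3 : 35.7 : 89.6 : 100.0 : 41.8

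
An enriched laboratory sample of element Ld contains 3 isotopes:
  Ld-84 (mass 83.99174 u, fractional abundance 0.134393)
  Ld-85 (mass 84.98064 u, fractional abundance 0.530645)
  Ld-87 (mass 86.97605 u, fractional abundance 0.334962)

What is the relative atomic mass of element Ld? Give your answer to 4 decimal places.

85.5161 u

Average mass = Σ (abundance × isotope mass) = 0.134393 × 83.99174 + 0.530645 × 84.98064 + 0.334962 × 86.97605
= 11.287902 + 45.094552 + 29.133672 = 85.516126 u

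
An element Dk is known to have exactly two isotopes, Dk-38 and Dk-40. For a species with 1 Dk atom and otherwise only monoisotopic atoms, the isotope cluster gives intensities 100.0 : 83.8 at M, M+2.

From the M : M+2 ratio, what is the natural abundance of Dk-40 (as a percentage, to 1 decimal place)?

Write p for the Dk-38 fraction. I(M+2)/I(M) = [C(1,1)·p^0·(1−p)] / p^1 = 1·(1−p)/p = 83.8/100.0 = 0.8380
(1−p)/p = 0.8380/1 = 0.8380  ⇒  p = 1/(1 + 0.8380) = 0.5441
Dk-38: 54.4%, Dk-40: 45.6%.

45.6%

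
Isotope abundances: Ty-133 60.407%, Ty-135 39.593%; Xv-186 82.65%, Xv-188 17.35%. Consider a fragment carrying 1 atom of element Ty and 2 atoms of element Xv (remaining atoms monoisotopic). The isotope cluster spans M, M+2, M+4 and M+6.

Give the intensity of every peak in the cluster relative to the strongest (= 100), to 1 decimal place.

Element Ty pattern (n=1): 0.60407 : 0.39593
Element Xv pattern (n=2): 0.68310225 : 0.2867955 : 0.03010225
Convolve the two distributions (both contribute in 2-u steps):
  M: 0.60407×0.68310225 = 0.412642
  M+2: 0.60407×0.2867955 + 0.39593×0.68310225 = 0.443705
  M+4: 0.60407×0.03010225 + 0.39593×0.2867955 = 0.131735
  M+6: 0.39593×0.03010225 = 0.011918
Scale to base peak (0.443705) = 100: 93.0 : 100.0 : 29.7 : 2.7

93.0 : 100.0 : 29.7 : 2.7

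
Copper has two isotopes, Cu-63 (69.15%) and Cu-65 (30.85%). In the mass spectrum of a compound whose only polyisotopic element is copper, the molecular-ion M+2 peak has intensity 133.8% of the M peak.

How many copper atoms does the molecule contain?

3

The M+2/M ratio from n Cu atoms is n · q/p = n · 0.3085/0.6915.
n = 1.338 × 0.6915/0.3085 = 3.00 ≈ 3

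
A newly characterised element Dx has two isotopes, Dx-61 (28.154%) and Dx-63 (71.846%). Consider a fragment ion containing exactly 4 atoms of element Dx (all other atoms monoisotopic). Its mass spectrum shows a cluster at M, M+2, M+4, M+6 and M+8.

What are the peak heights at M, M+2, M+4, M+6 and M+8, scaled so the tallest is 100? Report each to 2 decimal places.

Expanding (0.28154 + 0.71846)^4:
P(M) = 0.28154^4 = 0.006283
P(M+2) = 4 × 0.28154^3 × 0.71846^1 = 0.064133
P(M+4) = 6 × 0.28154^2 × 0.71846^2 = 0.245492
P(M+6) = 4 × 0.28154^1 × 0.71846^3 = 0.417646
P(M+8) = 0.71846^4 = 0.266447
The M+6 peak is largest (0.417646); scaling to 100 gives 1.50 : 15.36 : 58.78 : 100.00 : 63.80.

1.50 : 15.36 : 58.78 : 100.00 : 63.80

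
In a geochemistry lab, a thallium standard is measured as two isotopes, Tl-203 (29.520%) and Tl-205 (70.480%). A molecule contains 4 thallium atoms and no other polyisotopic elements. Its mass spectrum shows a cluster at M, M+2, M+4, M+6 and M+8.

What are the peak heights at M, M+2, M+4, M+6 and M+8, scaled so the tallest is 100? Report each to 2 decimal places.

1.84 : 17.54 : 62.83 : 100.00 : 59.69

Each Tl atom is independently Tl-203 (p = 0.29520) or Tl-205 (q = 0.70480); the cluster is the binomial expansion (p + q)^4.
P(M) = 0.29520^4 = 0.007594
P(M+2) = 4 × 0.29520^3 × 0.70480^1 = 0.072523
P(M+4) = 6 × 0.29520^2 × 0.70480^2 = 0.259726
P(M+6) = 4 × 0.29520^1 × 0.70480^3 = 0.413403
P(M+8) = 0.70480^4 = 0.246754
The M+6 peak is largest (0.413403); scaling to 100 gives 1.84 : 17.54 : 62.83 : 100.00 : 59.69.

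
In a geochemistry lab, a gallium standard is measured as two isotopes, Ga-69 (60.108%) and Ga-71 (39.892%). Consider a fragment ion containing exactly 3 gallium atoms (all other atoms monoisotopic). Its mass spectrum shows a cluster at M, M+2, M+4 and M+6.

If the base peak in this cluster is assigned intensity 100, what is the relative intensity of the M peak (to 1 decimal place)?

Term probabilities: M 0.2172, M+2 0.4324, M+4 0.2870, M+6 0.0635. Base peak = M+2.
P(M+2) = C(3,1) × 0.60108^2 × 0.39892^1 = 3 × 0.36129717 × 0.39892 = 0.432386 (base)
P(M) = C(3,0) × 0.60108^3 × 0.39892^0 = 1 × 0.2171685 × 1.0000 = 0.217169
Relative intensity = 0.217169 / 0.432386 × 100 = 50.2

50.2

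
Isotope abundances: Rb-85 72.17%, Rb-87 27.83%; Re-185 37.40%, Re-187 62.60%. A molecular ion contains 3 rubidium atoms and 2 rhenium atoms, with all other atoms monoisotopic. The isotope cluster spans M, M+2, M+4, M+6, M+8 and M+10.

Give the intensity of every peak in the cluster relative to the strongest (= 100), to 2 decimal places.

14.04 : 63.26 : 100.00 : 67.30 : 20.25 : 2.26

Rubidium pattern (n=3): 0.37589809 : 0.43485841 : 0.16768892 : 0.02155458
Rhenium pattern (n=2): 0.139876 : 0.468248 : 0.391876
Convolve the two distributions (both contribute in 2-u steps):
  M: 0.37589809×0.139876 = 0.052579
  M+2: 0.37589809×0.468248 + 0.43485841×0.139876 = 0.236840
  M+4: 0.37589809×0.391876 + 0.43485841×0.468248 + 0.16768892×0.139876 = 0.374383
  M+6: 0.43485841×0.391876 + 0.16768892×0.468248 + 0.02155458×0.139876 = 0.251946
  M+8: 0.16768892×0.391876 + 0.02155458×0.468248 = 0.075806
  M+10: 0.02155458×0.391876 = 0.008447
Scale to base peak (0.374383) = 100: 14.04 : 63.26 : 100.00 : 67.30 : 20.25 : 2.26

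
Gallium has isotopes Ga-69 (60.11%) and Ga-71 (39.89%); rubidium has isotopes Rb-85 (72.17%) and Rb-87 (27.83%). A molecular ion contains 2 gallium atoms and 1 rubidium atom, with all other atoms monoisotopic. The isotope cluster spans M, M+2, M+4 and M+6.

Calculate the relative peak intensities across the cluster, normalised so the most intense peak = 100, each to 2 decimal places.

58.38 : 100.00 : 55.59 : 9.91

Gallium pattern (n=2): 0.36132121 : 0.47955758 : 0.15912121
Rubidium pattern (n=1): 0.7217 : 0.2783
Convolve the two distributions (both contribute in 2-u steps):
  M: 0.36132121×0.7217 = 0.260766
  M+2: 0.36132121×0.2783 + 0.47955758×0.7217 = 0.446652
  M+4: 0.47955758×0.2783 + 0.15912121×0.7217 = 0.248299
  M+6: 0.15912121×0.2783 = 0.044283
Scale to base peak (0.446652) = 100: 58.38 : 100.00 : 55.59 : 9.91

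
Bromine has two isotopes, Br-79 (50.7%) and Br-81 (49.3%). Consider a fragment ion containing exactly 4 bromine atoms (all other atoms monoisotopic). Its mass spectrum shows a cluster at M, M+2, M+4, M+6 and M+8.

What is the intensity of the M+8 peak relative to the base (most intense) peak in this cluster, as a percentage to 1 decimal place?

(0.507 + 0.493)^4 gives M 0.0661, M+2 0.2570, M+4 0.3749, M+6 0.2430, M+8 0.0591; the largest is M+4.
P(M+4) = C(4,2) × 0.507^2 × 0.493^2 = 6 × 0.257049 × 0.243049 = 0.374853 (base)
P(M+8) = C(4,4) × 0.507^0 × 0.493^4 = 1 × 1.0000 × 0.05907282 = 0.059073
Relative intensity = 0.059073 / 0.374853 × 100 = 15.8

15.8%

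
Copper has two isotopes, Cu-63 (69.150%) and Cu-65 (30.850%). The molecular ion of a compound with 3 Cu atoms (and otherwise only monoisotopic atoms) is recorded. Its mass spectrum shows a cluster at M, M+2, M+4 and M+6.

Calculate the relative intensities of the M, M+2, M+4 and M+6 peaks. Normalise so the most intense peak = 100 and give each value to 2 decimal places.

Each Cu atom is independently Cu-63 (p = 0.69150) or Cu-65 (q = 0.30850); the cluster is the binomial expansion (p + q)^3.
P(M) = 0.69150^3 = 0.330656
P(M+2) = 3 × 0.69150^2 × 0.30850^1 = 0.442548
P(M+4) = 3 × 0.69150^1 × 0.30850^2 = 0.197435
P(M+6) = 0.30850^3 = 0.029361
The M+2 peak is largest (0.442548); scaling to 100 gives 74.72 : 100.00 : 44.61 : 6.63.

74.72 : 100.00 : 44.61 : 6.63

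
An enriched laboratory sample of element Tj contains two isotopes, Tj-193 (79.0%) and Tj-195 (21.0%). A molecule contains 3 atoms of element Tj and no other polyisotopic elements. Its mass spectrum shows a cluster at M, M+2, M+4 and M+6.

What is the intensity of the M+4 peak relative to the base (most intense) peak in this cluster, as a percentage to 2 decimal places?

Term probabilities: M 0.4930, M+2 0.3932, M+4 0.1045, M+6 0.0093. Base peak = M.
P(M) = C(3,0) × 0.790^3 × 0.210^0 = 1 × 0.493039 × 1.0000 = 0.493039 (base)
P(M+4) = C(3,2) × 0.790^1 × 0.210^2 = 3 × 0.7900 × 0.0441 = 0.104517
Relative intensity = 0.104517 / 0.493039 × 100 = 21.20

21.20%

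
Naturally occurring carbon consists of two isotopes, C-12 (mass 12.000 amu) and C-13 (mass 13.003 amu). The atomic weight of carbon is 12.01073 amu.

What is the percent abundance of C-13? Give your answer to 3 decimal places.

Writing the weighted mean with unknown fraction x of C-12:
12.000·x + 13.003·(1 − x) = 12.01073
(12.000 − 13.003)·x = 12.01073 − 13.003
x = -0.99227 / -1.003 = 0.98930 → 98.930% C-12, 1.070% C-13.

1.070%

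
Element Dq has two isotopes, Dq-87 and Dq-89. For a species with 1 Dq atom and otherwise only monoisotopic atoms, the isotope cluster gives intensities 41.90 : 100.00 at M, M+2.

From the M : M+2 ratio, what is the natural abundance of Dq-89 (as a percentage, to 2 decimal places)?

70.47%

If p is the fraction of Dq that is Dq-87, then I(M+2)/I(M) = [C(1,1)·p^0·(1−p)] / p^1 = 1·(1−p)/p = 100.00/41.90 = 2.3866
(1−p)/p = 2.3866/1 = 2.3866  ⇒  p = 1/(1 + 2.3866) = 0.2953
Dq-87: 29.53%, Dq-89: 70.47%.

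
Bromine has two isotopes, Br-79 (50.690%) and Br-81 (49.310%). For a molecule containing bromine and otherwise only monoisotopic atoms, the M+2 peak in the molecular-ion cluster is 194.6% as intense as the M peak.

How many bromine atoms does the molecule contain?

2

The M+2/M ratio from n Br atoms is n · q/p = n · 0.49310/0.50690.
n = 1.946 × 0.50690/0.49310 = 2.00 ≈ 2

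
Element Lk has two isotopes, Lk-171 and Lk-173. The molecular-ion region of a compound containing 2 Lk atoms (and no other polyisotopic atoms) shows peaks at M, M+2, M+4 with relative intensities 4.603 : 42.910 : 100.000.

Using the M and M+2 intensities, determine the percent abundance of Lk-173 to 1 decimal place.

82.3%

Let p = fractional abundance of Lk-171. I(M+2)/I(M) = [C(2,1)·p^1·(1−p)] / p^2 = 2·(1−p)/p = 42.910/4.603 = 9.3222
(1−p)/p = 9.3222/2 = 4.6611  ⇒  p = 1/(1 + 4.6611) = 0.1766
Lk-171: 17.7%, Lk-173: 82.3%.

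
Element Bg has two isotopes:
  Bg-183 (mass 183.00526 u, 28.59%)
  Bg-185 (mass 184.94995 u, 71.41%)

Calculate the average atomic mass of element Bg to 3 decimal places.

184.394 u

Average mass = Σ (abundance × isotope mass) = 0.2859 × 183.00526 + 0.7141 × 184.94995
= 52.321204 + 132.072759 = 184.393963 u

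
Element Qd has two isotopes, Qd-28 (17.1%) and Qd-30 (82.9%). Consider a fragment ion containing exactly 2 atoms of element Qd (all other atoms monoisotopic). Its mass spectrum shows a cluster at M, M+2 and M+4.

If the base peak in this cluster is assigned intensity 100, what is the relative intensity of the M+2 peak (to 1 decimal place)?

41.3

(0.171 + 0.829)^2 gives M 0.0292, M+2 0.2835, M+4 0.6872; the largest is M+4.
P(M+4) = C(2,2) × 0.171^0 × 0.829^2 = 1 × 1.0000 × 0.687241 = 0.687241 (base)
P(M+2) = C(2,1) × 0.171^1 × 0.829^1 = 2 × 0.1710 × 0.8290 = 0.283518
Relative intensity = 0.283518 / 0.687241 × 100 = 41.3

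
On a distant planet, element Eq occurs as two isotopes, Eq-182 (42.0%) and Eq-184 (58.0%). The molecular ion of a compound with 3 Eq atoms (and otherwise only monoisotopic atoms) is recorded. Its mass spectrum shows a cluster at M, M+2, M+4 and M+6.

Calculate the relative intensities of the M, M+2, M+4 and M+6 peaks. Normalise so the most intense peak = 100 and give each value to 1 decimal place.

17.5 : 72.4 : 100.0 : 46.0

Each Eq atom is independently Eq-182 (p = 0.420) or Eq-184 (q = 0.580); the cluster is the binomial expansion (p + q)^3.
P(M) = 0.420^3 = 0.074088
P(M+2) = 3 × 0.420^2 × 0.580^1 = 0.306936
P(M+4) = 3 × 0.420^1 × 0.580^2 = 0.423864
P(M+6) = 0.580^3 = 0.195112
The M+4 peak is largest (0.423864); scaling to 100 gives 17.5 : 72.4 : 100.0 : 46.0.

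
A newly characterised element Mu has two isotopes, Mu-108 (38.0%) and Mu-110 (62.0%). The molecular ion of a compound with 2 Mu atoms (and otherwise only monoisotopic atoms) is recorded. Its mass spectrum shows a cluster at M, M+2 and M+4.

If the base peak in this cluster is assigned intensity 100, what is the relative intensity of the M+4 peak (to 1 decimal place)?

81.6

(0.380 + 0.620)^2 gives M 0.1444, M+2 0.4712, M+4 0.3844; the largest is M+2.
P(M+2) = C(2,1) × 0.380^1 × 0.620^1 = 2 × 0.3800 × 0.6200 = 0.471200 (base)
P(M+4) = C(2,2) × 0.380^0 × 0.620^2 = 1 × 1.0000 × 0.3844 = 0.384400
Relative intensity = 0.384400 / 0.471200 × 100 = 81.6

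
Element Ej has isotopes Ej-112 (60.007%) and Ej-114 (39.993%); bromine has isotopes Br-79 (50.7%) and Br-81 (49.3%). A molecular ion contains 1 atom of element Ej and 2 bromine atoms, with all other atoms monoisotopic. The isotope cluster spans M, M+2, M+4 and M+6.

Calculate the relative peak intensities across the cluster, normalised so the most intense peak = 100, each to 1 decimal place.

Element Ej pattern (n=1): 0.60007 : 0.39993
Bromine pattern (n=2): 0.257049 : 0.499902 : 0.243049
Convolve the two distributions (both contribute in 2-u steps):
  M: 0.60007×0.257049 = 0.154247
  M+2: 0.60007×0.499902 + 0.39993×0.257049 = 0.402778
  M+4: 0.60007×0.243049 + 0.39993×0.499902 = 0.345772
  M+6: 0.39993×0.243049 = 0.097203
Scale to base peak (0.402778) = 100: 38.3 : 100.0 : 85.8 : 24.1

38.3 : 100.0 : 85.8 : 24.1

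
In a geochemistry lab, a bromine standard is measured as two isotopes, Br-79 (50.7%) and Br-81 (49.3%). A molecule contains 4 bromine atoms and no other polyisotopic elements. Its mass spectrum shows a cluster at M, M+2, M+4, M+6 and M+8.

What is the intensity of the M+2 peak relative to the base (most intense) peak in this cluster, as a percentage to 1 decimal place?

(0.507 + 0.493)^4 gives M 0.0661, M+2 0.2570, M+4 0.3749, M+6 0.2430, M+8 0.0591; the largest is M+4.
P(M+4) = C(4,2) × 0.507^2 × 0.493^2 = 6 × 0.257049 × 0.243049 = 0.374853 (base)
P(M+2) = C(4,1) × 0.507^3 × 0.493^1 = 4 × 0.13032384 × 0.4930 = 0.256999
Relative intensity = 0.256999 / 0.374853 × 100 = 68.6

68.6%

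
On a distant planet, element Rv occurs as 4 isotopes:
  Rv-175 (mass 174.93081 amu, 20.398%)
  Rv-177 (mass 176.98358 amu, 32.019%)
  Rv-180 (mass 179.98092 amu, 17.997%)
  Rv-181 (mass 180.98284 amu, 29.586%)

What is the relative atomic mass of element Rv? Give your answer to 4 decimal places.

178.2875 amu

Ar = Σ fᵢ·mᵢ = 0.20398 × 174.93081 + 0.32019 × 176.98358 + 0.17997 × 179.98092 + 0.29586 × 180.98284
= 35.682387 + 56.668372 + 32.391166 + 53.545583 = 178.287508 amu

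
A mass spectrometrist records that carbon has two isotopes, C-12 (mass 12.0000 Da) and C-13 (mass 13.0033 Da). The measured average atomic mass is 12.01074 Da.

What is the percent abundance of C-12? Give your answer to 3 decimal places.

With x = fraction of C-12 (so C-13 is 1 − x):
12.0000·x + 13.0033·(1 − x) = 12.01074
(12.0000 − 13.0033)·x = 12.01074 − 13.0033
x = -0.99256 / -1.0033 = 0.98930 → 98.930% C-12, 1.070% C-13.

98.930%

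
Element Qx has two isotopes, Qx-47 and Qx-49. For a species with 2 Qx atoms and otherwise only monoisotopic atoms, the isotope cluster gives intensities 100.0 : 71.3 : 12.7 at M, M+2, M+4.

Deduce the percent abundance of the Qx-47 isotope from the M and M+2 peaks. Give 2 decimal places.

73.72%

If p is the fraction of Qx that is Qx-47, then I(M+2)/I(M) = [C(2,1)·p^1·(1−p)] / p^2 = 2·(1−p)/p = 71.3/100.0 = 0.7130
(1−p)/p = 0.7130/2 = 0.3565  ⇒  p = 1/(1 + 0.3565) = 0.7372
Qx-47: 73.72%, Qx-49: 26.28%.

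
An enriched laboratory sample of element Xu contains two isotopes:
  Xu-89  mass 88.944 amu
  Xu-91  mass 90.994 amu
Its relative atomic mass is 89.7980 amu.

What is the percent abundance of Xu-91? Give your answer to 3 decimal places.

Let x be the fractional abundance of Xu-89; then Xu-91 has abundance 1 − x.
88.944·x + 90.994·(1 − x) = 89.7980
(88.944 − 90.994)·x = 89.7980 − 90.994
x = -1.1960 / -2.050 = 0.58341 → 58.341% Xu-89, 41.659% Xu-91.

41.659%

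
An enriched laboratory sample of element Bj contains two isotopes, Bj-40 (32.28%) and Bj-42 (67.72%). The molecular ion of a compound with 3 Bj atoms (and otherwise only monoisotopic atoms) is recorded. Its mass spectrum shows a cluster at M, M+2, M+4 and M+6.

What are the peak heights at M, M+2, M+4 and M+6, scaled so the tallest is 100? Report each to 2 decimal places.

7.57 : 47.67 : 100.00 : 69.93

Expanding (0.3228 + 0.6772)^3:
P(M) = 0.3228^3 = 0.033636
P(M+2) = 3 × 0.3228^2 × 0.6772^1 = 0.211692
P(M+4) = 3 × 0.3228^1 × 0.6772^2 = 0.444108
P(M+6) = 0.6772^3 = 0.310564
The M+4 peak is largest (0.444108); scaling to 100 gives 7.57 : 47.67 : 100.00 : 69.93.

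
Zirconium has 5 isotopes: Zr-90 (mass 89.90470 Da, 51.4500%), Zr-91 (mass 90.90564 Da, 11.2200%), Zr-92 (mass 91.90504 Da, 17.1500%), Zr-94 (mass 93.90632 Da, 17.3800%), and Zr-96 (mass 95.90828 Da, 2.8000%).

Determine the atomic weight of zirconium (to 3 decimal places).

91.224 Da

Ar = Σ fᵢ·mᵢ = 0.514500 × 89.90470 + 0.112200 × 90.90564 + 0.171500 × 91.90504 + 0.173800 × 93.90632 + 0.028000 × 95.90828
= 46.255968 + 10.199613 + 15.761714 + 16.320918 + 2.685432 = 91.223645 Da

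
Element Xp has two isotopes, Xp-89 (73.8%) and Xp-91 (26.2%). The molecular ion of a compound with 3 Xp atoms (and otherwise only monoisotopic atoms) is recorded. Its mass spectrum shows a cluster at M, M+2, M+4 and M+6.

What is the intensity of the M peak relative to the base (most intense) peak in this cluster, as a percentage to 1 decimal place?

93.9%

(0.738 + 0.262)^3 gives M 0.4019, M+2 0.4281, M+4 0.1520, M+6 0.0180; the largest is M+2.
P(M+2) = C(3,1) × 0.738^2 × 0.262^1 = 3 × 0.544644 × 0.2620 = 0.428090 (base)
P(M) = C(3,0) × 0.738^3 × 0.262^0 = 1 × 0.40194727 × 1.0000 = 0.401947
Relative intensity = 0.401947 / 0.428090 × 100 = 93.9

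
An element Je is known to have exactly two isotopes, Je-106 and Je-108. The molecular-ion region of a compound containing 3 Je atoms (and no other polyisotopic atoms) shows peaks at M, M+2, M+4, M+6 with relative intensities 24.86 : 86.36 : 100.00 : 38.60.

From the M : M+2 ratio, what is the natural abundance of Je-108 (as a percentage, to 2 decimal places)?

Let p = fractional abundance of Je-106. I(M+2)/I(M) = [C(3,1)·p^2·(1−p)] / p^3 = 3·(1−p)/p = 86.36/24.86 = 3.4739
(1−p)/p = 3.4739/3 = 1.1580  ⇒  p = 1/(1 + 1.1580) = 0.4634
Je-106: 46.34%, Je-108: 53.66%.

53.66%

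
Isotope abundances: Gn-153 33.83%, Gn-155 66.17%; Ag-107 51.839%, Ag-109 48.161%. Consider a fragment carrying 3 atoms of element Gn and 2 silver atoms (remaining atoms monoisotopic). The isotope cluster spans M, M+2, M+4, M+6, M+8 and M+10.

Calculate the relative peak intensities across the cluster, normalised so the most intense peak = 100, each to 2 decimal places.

Element Gn pattern (n=3): 0.03871738 : 0.22718852 : 0.44437081 : 0.28972329
Silver pattern (n=2): 0.26872819 : 0.49932362 : 0.23194819
Convolve the two distributions (both contribute in 2-u steps):
  M: 0.03871738×0.26872819 = 0.010404
  M+2: 0.03871738×0.49932362 + 0.22718852×0.26872819 = 0.080384
  M+4: 0.03871738×0.23194819 + 0.22718852×0.49932362 + 0.44437081×0.26872819 = 0.241836
  M+6: 0.22718852×0.23194819 + 0.44437081×0.49932362 + 0.28972329×0.26872819 = 0.352438
  M+8: 0.44437081×0.23194819 + 0.28972329×0.49932362 = 0.247737
  M+10: 0.28972329×0.23194819 = 0.067201
Scale to base peak (0.352438) = 100: 2.95 : 22.81 : 68.62 : 100.00 : 70.29 : 19.07

2.95 : 22.81 : 68.62 : 100.00 : 70.29 : 19.07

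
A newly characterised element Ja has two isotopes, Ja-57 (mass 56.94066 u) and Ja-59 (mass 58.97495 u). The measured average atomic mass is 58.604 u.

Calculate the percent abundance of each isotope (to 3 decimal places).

Ja-57: 18.235%, Ja-59: 81.765%

Writing the weighted mean with unknown fraction x of Ja-57:
56.94066·x + 58.97495·(1 − x) = 58.604
(56.94066 − 58.97495)·x = 58.604 − 58.97495
x = -0.37095 / -2.03429 = 0.18235 → 18.235% Ja-57, 81.765% Ja-59.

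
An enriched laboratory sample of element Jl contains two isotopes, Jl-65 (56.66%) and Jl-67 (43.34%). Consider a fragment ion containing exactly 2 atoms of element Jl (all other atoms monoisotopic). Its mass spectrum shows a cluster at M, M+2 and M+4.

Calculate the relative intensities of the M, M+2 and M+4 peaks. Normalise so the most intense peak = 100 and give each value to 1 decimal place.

65.4 : 100.0 : 38.2

Each Jl atom is independently Jl-65 (p = 0.5666) or Jl-67 (q = 0.4334); the cluster is the binomial expansion (p + q)^2.
P(M) = 0.5666^2 = 0.321036
P(M+2) = 2 × 0.5666^1 × 0.4334^1 = 0.491129
P(M+4) = 0.4334^2 = 0.187836
The M+2 peak is largest (0.491129); scaling to 100 gives 65.4 : 100.0 : 38.2.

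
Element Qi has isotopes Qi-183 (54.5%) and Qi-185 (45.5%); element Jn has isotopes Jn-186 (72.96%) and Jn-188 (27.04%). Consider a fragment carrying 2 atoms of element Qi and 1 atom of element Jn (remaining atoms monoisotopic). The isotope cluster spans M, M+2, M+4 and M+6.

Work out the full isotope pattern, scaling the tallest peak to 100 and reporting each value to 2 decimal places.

49.01 : 100.00 : 64.49 : 12.66

Element Qi pattern (n=2): 0.297025 : 0.49595 : 0.207025
Element Jn pattern (n=1): 0.7296 : 0.2704
Convolve the two distributions (both contribute in 2-u steps):
  M: 0.297025×0.7296 = 0.216709
  M+2: 0.297025×0.2704 + 0.49595×0.7296 = 0.442161
  M+4: 0.49595×0.2704 + 0.207025×0.7296 = 0.285150
  M+6: 0.207025×0.2704 = 0.055980
Scale to base peak (0.442161) = 100: 49.01 : 100.00 : 64.49 : 12.66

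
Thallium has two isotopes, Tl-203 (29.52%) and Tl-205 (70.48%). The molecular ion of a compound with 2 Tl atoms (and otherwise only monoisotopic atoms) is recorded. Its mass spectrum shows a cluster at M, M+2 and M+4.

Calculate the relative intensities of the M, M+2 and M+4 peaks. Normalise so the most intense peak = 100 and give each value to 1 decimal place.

Expanding (0.2952 + 0.7048)^2:
P(M) = 0.2952^2 = 0.087143
P(M+2) = 2 × 0.2952^1 × 0.7048^1 = 0.416114
P(M+4) = 0.7048^2 = 0.496743
The M+4 peak is largest (0.496743); scaling to 100 gives 17.5 : 83.8 : 100.0.

17.5 : 83.8 : 100.0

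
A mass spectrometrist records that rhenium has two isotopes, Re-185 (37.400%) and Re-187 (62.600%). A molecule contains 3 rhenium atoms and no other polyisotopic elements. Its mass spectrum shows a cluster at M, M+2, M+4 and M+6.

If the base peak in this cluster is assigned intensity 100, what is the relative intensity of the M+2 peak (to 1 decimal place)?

59.7

Binomial terms of (0.37400 + 0.62600)^3: M 0.0523, M+2 0.2627, M+4 0.4397, M+6 0.2453 → M+4 is the base peak.
P(M+4) = C(3,2) × 0.37400^1 × 0.62600^2 = 3 × 0.3740 × 0.391876 = 0.439685 (base)
P(M+2) = C(3,1) × 0.37400^2 × 0.62600^1 = 3 × 0.139876 × 0.6260 = 0.262687
Relative intensity = 0.262687 / 0.439685 × 100 = 59.7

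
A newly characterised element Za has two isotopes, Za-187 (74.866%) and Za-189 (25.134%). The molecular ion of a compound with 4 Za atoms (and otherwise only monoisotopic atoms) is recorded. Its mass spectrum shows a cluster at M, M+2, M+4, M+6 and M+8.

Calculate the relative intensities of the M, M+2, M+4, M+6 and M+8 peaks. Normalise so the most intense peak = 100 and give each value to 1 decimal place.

74.5 : 100.0 : 50.4 : 11.3 : 0.9

The 4 Za atoms are independent, so intensities follow the terms of (0.74866 + 0.25134)^4.
P(M) = 0.74866^4 = 0.314151
P(M+2) = 4 × 0.74866^3 × 0.25134^1 = 0.421867
P(M+4) = 6 × 0.74866^2 × 0.25134^2 = 0.212444
P(M+6) = 4 × 0.74866^1 × 0.25134^3 = 0.047548
P(M+8) = 0.25134^4 = 0.003991
The M+2 peak is largest (0.421867); scaling to 100 gives 74.5 : 100.0 : 50.4 : 11.3 : 0.9.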